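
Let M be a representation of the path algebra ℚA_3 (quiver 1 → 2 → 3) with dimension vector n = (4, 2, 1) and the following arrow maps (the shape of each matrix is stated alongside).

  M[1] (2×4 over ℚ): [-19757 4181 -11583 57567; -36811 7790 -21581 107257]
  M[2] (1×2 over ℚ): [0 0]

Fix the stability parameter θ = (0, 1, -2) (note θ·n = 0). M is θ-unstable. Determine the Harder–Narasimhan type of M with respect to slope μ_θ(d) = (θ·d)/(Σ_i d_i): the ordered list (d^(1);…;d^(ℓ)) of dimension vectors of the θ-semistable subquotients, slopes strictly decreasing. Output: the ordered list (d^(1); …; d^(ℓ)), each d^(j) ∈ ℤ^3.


Barcode: M ≅ I[1,1]^2, I[1,2]^2, I[3,3]. HN layers by μ_θ (3 steps, strictly decreasing):
  μ^(1)=1; μ^(2)=0; μ^(3)=-2

((0, 2, 0); (4, 0, 0); (0, 0, 1))


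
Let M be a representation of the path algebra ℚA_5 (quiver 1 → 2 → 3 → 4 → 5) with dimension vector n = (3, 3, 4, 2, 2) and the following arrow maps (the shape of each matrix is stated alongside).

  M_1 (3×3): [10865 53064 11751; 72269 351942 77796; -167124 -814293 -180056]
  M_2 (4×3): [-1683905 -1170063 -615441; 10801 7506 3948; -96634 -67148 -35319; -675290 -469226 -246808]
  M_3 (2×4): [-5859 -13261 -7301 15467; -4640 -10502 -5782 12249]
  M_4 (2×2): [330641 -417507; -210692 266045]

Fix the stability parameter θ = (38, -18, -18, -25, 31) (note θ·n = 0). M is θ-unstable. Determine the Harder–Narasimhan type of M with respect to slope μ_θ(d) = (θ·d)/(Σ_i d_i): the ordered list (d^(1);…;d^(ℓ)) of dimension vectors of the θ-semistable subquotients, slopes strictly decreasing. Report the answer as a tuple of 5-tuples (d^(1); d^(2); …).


Barcode: M ≅ I[1,3], I[1,5]^2, I[3,3]. HN layers by μ_θ (4 steps, strictly decreasing):
  μ^(1)=31; μ^(2)=2/3; μ^(3)=-23/4; μ^(4)=-18

((0, 0, 0, 0, 2); (1, 1, 1, 0, 0); (2, 2, 2, 2, 0); (0, 0, 1, 0, 0))


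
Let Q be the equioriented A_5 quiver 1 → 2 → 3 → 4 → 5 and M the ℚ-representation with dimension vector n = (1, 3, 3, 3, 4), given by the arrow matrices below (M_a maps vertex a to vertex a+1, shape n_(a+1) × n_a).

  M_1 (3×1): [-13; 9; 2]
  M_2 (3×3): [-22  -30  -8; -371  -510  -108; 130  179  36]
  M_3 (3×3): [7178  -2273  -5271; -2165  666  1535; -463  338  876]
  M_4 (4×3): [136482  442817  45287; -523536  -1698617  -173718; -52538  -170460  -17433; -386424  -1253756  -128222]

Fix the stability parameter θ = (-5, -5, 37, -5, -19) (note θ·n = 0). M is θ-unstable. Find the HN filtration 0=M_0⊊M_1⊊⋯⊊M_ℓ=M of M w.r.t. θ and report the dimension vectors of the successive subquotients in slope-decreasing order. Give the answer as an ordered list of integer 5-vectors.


Via rank(M_{q-1}∘⋯∘M_p): M ≅ I[1,5], I[2,5]^2, I[5,5].
μ_θ-semistable layers: μ^(1)=13/3; μ^(2)=-5; μ^(3)=-19

((0, 0, 3, 3, 3); (1, 3, 0, 0, 0); (0, 0, 0, 0, 1))


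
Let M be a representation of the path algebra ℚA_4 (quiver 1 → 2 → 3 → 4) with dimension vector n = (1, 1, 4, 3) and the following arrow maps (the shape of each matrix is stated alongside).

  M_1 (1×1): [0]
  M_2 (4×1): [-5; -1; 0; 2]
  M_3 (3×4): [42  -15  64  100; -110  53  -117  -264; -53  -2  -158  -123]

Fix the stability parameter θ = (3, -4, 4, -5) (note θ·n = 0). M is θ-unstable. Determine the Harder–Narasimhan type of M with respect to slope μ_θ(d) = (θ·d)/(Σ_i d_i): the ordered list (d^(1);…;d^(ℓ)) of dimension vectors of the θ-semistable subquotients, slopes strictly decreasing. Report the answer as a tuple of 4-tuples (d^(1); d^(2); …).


Barcode: M ≅ I[1,1], I[2,4], I[3,3], I[3,4]^2. HN layers by μ_θ (4 steps, strictly decreasing):
  μ^(1)=4; μ^(2)=3; μ^(3)=-1/2; μ^(4)=-4

((0, 0, 1, 0); (1, 0, 0, 0); (0, 0, 3, 3); (0, 1, 0, 0))


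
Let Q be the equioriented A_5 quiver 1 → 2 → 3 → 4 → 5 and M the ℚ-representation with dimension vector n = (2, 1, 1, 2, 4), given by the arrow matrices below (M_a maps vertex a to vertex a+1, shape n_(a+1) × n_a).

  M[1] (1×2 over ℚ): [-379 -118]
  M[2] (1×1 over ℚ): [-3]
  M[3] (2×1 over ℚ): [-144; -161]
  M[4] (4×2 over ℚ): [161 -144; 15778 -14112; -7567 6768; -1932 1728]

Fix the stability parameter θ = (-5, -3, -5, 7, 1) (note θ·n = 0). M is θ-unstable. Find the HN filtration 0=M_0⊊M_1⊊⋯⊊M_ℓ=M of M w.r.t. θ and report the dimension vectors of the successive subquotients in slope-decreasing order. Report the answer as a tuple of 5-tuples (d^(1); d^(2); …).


Interval decomposition of M: I[1,1], I[1,4], I[4,5], I[5,5]^3.
HN type (ℓ=5): μ^(1)=7; μ^(2)=4; μ^(3)=1; μ^(4)=-4; μ^(5)=-5

((0, 0, 0, 1, 0); (0, 0, 0, 1, 1); (0, 0, 0, 0, 3); (0, 1, 1, 0, 0); (2, 0, 0, 0, 0))


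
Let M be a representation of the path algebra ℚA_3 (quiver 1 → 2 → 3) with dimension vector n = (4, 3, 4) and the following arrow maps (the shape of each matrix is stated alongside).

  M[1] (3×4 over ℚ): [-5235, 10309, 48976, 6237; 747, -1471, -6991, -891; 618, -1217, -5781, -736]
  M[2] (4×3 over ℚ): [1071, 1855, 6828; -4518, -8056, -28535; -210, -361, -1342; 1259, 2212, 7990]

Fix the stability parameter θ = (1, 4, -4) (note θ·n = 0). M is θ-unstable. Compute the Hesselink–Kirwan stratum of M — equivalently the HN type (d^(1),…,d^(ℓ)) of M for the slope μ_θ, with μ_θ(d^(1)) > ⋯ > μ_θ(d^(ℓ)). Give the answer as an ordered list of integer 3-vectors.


Via rank(M_{q-1}∘⋯∘M_p): M ≅ I[1,1], I[1,3]^3, I[3,3].
μ_θ-semistable layers: μ^(1)=1; μ^(2)=1/3; μ^(3)=-4

((1, 0, 0); (3, 3, 3); (0, 0, 1))


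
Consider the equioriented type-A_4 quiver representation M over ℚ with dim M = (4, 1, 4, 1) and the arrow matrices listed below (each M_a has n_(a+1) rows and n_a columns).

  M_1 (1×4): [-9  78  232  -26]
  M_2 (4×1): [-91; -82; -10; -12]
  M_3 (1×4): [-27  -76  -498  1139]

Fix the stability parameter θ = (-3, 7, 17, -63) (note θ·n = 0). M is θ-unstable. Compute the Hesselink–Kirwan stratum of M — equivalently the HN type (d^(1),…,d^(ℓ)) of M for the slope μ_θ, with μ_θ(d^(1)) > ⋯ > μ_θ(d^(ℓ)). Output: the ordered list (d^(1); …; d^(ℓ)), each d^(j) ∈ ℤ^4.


Barcode: M ≅ I[1,1]^3, I[1,4], I[3,3]^3. HN layers by μ_θ (3 steps, strictly decreasing):
  μ^(1)=17; μ^(2)=-3; μ^(3)=-21/2

((0, 0, 3, 0); (3, 0, 0, 0); (1, 1, 1, 1))


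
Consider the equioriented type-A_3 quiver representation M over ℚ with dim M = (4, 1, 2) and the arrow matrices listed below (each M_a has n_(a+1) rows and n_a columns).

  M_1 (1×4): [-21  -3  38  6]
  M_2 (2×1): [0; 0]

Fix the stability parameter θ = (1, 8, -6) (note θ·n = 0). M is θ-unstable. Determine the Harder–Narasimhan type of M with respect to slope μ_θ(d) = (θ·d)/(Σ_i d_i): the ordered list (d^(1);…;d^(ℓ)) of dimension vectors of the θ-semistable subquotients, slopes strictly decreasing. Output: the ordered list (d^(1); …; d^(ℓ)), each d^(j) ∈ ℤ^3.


Interval decomposition of M: I[1,1]^3, I[1,2], I[3,3]^2.
HN type (ℓ=3): μ^(1)=8; μ^(2)=1; μ^(3)=-6

((0, 1, 0); (4, 0, 0); (0, 0, 2))


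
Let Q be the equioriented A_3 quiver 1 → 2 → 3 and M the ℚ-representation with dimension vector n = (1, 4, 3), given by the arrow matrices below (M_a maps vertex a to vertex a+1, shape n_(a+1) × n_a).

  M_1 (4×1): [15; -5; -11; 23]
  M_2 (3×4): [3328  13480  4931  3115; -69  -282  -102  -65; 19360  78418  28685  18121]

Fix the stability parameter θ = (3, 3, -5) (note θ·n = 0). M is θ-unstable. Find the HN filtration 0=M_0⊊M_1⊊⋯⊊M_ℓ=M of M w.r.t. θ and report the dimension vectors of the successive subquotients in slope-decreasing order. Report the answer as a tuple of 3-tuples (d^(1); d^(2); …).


Barcode: M ≅ I[1,3], I[2,2], I[2,3]^2. HN layers by μ_θ (3 steps, strictly decreasing):
  μ^(1)=3; μ^(2)=1/3; μ^(3)=-1

((0, 1, 0); (1, 1, 1); (0, 2, 2))


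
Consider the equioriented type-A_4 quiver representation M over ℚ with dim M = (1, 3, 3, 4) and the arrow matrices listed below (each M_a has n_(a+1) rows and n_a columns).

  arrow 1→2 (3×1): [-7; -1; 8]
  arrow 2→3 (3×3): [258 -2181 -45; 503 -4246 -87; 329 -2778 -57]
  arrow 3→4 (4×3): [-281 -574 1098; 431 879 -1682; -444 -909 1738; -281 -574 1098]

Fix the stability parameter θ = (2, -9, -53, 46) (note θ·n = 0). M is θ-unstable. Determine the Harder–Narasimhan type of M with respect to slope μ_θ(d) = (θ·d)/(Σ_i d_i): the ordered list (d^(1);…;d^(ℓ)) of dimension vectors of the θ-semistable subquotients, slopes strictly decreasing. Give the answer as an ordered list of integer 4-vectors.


Interval decomposition of M: I[1,4], I[2,2], I[2,4], I[3,4], I[4,4].
HN type (ℓ=5): μ^(1)=46; μ^(2)=-9; μ^(3)=-20; μ^(4)=-31; μ^(5)=-53

((0, 0, 0, 4); (0, 1, 0, 0); (1, 1, 1, 0); (0, 1, 1, 0); (0, 0, 1, 0))


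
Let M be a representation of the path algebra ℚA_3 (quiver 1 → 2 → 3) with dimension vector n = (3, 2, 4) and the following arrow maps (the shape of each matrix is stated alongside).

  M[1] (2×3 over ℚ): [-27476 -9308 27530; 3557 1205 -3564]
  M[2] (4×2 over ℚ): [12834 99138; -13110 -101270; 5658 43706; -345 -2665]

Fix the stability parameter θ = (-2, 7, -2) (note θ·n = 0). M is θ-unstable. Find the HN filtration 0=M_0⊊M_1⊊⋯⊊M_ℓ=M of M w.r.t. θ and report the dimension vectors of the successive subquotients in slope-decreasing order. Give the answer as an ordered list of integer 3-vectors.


Interval decomposition of M: I[1,1], I[1,2], I[1,3], I[3,3]^3.
HN type (ℓ=3): μ^(1)=7; μ^(2)=5/2; μ^(3)=-2

((0, 1, 0); (0, 1, 1); (3, 0, 3))


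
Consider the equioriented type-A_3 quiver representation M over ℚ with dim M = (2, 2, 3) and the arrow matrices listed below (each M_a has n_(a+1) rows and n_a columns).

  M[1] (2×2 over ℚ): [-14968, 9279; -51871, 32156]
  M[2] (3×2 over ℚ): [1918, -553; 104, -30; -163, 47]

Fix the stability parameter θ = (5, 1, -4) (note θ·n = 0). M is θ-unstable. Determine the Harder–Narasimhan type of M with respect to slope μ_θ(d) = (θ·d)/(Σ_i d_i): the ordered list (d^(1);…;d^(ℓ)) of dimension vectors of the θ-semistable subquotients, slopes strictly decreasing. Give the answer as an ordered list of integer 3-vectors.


Interval decomposition of M: I[1,3]^2, I[3,3].
HN type (ℓ=2): μ^(1)=2/3; μ^(2)=-4

((2, 2, 2); (0, 0, 1))


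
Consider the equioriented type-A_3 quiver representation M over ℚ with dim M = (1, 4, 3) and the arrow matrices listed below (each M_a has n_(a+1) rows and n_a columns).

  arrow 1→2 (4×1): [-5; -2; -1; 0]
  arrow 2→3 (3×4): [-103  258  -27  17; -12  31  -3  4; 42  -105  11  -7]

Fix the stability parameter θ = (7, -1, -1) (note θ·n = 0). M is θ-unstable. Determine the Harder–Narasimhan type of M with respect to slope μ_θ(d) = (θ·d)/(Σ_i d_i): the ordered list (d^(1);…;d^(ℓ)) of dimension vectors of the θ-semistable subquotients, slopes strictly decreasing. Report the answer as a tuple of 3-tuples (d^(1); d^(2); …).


Interval decomposition of M: I[1,3], I[2,2], I[2,3]^2.
HN type (ℓ=2): μ^(1)=5/3; μ^(2)=-1

((1, 1, 1); (0, 3, 2))


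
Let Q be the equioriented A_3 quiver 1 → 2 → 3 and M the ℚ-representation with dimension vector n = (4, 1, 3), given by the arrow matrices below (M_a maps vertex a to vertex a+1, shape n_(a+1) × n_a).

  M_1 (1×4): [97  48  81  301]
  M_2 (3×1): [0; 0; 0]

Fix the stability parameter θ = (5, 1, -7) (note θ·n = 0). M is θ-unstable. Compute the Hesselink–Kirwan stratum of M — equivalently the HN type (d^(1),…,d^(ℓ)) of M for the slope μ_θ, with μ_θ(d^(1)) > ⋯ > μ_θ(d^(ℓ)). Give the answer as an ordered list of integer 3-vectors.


Barcode: M ≅ I[1,1]^3, I[1,2], I[3,3]^3. HN layers by μ_θ (3 steps, strictly decreasing):
  μ^(1)=5; μ^(2)=3; μ^(3)=-7

((3, 0, 0); (1, 1, 0); (0, 0, 3))


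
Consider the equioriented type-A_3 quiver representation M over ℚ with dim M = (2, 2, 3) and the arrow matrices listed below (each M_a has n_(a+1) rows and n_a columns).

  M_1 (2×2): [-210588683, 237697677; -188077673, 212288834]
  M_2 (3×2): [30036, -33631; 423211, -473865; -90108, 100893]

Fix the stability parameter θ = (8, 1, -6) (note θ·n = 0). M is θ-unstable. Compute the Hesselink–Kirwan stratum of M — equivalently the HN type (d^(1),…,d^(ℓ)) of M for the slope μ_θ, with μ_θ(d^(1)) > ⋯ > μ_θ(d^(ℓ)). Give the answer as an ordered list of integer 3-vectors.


Barcode: M ≅ I[1,3]^2, I[3,3]. HN layers by μ_θ (2 steps, strictly decreasing):
  μ^(1)=1; μ^(2)=-6

((2, 2, 2); (0, 0, 1))


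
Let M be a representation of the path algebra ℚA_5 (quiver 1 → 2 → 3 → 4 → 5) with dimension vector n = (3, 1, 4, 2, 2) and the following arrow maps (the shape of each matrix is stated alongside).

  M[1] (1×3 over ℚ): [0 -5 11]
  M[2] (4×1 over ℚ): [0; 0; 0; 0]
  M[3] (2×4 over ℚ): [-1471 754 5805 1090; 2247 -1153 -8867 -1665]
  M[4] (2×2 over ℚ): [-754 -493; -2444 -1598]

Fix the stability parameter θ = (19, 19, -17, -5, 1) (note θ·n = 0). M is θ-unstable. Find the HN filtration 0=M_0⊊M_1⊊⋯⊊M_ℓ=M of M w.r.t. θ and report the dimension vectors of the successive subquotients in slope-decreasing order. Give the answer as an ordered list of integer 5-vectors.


Interval decomposition of M: I[1,1]^2, I[1,2], I[3,3]^2, I[3,4], I[3,5], I[5,5].
HN type (ℓ=4): μ^(1)=19; μ^(2)=1; μ^(3)=-5; μ^(4)=-17

((3, 1, 0, 0, 0); (0, 0, 0, 0, 2); (0, 0, 0, 2, 0); (0, 0, 4, 0, 0))


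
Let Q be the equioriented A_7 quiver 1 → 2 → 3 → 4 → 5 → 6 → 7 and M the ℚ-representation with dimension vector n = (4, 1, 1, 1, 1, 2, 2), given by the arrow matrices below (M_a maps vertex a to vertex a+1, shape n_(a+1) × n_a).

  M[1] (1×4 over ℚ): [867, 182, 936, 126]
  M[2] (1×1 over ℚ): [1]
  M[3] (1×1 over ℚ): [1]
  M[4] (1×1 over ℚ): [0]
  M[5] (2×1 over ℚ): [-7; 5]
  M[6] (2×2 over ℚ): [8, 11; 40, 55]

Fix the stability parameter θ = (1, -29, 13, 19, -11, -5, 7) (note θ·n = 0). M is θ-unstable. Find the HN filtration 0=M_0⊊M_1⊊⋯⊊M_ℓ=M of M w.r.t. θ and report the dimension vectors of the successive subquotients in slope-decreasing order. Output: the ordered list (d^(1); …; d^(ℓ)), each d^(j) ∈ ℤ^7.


Barcode: M ≅ I[1,1]^3, I[1,4], I[5,7], I[6,6], I[7,7]. HN layers by μ_θ (7 steps, strictly decreasing):
  μ^(1)=19; μ^(2)=13; μ^(3)=7; μ^(4)=1; μ^(5)=-5; μ^(6)=-11; μ^(7)=-14

((0, 0, 0, 1, 0, 0, 0); (0, 0, 1, 0, 0, 0, 0); (0, 0, 0, 0, 0, 0, 2); (3, 0, 0, 0, 0, 0, 0); (0, 0, 0, 0, 0, 2, 0); (0, 0, 0, 0, 1, 0, 0); (1, 1, 0, 0, 0, 0, 0))


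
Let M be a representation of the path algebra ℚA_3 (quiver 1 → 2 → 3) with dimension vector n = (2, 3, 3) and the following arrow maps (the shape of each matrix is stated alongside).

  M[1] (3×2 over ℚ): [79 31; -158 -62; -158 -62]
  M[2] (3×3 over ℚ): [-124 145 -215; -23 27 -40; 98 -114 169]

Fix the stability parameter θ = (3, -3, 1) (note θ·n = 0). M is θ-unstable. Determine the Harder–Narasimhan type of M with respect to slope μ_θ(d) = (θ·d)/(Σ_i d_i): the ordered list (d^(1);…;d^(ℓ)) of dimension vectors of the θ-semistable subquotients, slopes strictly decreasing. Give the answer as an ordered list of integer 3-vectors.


Via rank(M_{q-1}∘⋯∘M_p): M ≅ I[1,1], I[1,3], I[2,3]^2.
μ_θ-semistable layers: μ^(1)=3; μ^(2)=1; μ^(3)=0; μ^(4)=-3

((1, 0, 0); (0, 0, 3); (1, 1, 0); (0, 2, 0))


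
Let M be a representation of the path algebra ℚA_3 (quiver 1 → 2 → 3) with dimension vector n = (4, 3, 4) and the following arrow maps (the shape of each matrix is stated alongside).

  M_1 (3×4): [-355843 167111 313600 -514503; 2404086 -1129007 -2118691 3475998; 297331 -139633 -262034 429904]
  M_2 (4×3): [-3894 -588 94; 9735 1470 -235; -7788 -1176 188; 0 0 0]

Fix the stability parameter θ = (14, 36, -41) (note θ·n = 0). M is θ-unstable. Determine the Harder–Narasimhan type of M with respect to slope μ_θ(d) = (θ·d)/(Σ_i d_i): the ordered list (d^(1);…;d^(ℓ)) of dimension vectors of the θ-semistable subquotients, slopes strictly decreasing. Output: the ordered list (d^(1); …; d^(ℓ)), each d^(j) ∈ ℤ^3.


Barcode: M ≅ I[1,1], I[1,2]^2, I[1,3], I[3,3]^3. HN layers by μ_θ (4 steps, strictly decreasing):
  μ^(1)=36; μ^(2)=14; μ^(3)=3; μ^(4)=-41

((0, 2, 0); (3, 0, 0); (1, 1, 1); (0, 0, 3))


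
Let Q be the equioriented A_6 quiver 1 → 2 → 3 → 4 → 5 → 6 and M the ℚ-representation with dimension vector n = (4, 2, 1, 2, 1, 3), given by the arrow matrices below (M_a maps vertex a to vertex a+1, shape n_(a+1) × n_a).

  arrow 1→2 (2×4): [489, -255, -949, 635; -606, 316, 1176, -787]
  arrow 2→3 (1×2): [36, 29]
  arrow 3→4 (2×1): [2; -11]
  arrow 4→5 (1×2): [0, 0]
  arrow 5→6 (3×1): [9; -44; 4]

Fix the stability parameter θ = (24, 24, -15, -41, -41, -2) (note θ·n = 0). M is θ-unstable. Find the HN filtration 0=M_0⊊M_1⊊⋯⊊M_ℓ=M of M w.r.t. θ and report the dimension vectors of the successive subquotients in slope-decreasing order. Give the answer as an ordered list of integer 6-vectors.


Via rank(M_{q-1}∘⋯∘M_p): M ≅ I[1,1]^2, I[1,2], I[1,4], I[4,4], I[5,6], I[6,6]^2.
μ_θ-semistable layers: μ^(1)=24; μ^(2)=-2; μ^(3)=-41

((3, 1, 0, 0, 0, 0); (1, 1, 1, 1, 0, 3); (0, 0, 0, 1, 1, 0))


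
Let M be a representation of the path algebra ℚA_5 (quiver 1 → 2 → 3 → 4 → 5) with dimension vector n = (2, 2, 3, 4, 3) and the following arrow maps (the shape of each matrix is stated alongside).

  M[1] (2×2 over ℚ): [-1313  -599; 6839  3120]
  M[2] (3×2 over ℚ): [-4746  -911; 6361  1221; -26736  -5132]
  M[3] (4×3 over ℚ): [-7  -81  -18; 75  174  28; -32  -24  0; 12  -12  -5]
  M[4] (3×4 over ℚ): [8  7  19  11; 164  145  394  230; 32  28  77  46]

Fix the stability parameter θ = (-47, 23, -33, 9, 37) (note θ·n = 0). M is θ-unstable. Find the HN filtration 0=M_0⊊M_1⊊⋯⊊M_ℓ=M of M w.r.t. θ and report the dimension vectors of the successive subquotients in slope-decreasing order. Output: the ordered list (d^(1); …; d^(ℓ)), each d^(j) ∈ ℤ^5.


Interval decomposition of M: I[1,4], I[1,5], I[3,5], I[4,5].
HN type (ℓ=5): μ^(1)=37; μ^(2)=9; μ^(3)=-5; μ^(4)=-33; μ^(5)=-47

((0, 0, 0, 0, 3); (0, 0, 0, 4, 0); (0, 2, 2, 0, 0); (0, 0, 1, 0, 0); (2, 0, 0, 0, 0))


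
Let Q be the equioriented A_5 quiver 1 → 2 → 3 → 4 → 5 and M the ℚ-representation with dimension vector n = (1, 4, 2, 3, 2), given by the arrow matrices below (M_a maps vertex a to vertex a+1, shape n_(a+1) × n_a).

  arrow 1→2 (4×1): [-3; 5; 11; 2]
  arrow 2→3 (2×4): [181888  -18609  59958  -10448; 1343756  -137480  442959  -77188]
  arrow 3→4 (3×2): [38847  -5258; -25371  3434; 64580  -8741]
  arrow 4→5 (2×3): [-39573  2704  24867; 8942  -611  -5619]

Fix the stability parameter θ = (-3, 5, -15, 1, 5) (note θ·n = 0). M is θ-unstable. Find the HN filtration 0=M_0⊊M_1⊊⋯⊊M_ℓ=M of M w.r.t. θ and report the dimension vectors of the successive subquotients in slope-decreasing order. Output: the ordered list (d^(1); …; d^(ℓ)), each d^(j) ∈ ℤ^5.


Barcode: M ≅ I[1,4], I[2,2]^2, I[2,5], I[4,5]. HN layers by μ_θ (4 steps, strictly decreasing):
  μ^(1)=5; μ^(2)=1; μ^(3)=-13/3; μ^(4)=-5

((0, 2, 0, 0, 2); (0, 0, 0, 3, 0); (1, 1, 1, 0, 0); (0, 1, 1, 0, 0))


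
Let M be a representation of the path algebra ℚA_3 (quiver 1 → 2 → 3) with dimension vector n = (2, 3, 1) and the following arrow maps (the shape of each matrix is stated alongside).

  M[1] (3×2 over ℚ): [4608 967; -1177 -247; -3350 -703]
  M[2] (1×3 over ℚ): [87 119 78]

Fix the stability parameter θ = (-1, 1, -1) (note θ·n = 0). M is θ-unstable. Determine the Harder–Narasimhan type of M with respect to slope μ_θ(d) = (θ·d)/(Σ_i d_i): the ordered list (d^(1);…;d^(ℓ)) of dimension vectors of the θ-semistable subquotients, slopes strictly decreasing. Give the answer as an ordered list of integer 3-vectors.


Via rank(M_{q-1}∘⋯∘M_p): M ≅ I[1,2], I[1,3], I[2,2].
μ_θ-semistable layers: μ^(1)=1; μ^(2)=0; μ^(3)=-1

((0, 2, 0); (0, 1, 1); (2, 0, 0))


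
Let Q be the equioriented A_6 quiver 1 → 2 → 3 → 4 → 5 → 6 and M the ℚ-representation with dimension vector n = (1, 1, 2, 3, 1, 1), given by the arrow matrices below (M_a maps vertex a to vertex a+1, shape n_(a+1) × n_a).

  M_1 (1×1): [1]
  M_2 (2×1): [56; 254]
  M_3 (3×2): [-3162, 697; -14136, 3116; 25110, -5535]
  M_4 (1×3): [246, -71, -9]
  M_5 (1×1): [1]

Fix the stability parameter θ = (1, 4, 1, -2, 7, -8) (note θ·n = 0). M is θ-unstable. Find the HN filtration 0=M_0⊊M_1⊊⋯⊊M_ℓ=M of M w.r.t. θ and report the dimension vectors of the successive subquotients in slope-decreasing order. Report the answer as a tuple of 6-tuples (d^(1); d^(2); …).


Barcode: M ≅ I[1,6], I[3,3], I[4,4]^2. HN layers by μ_θ (3 steps, strictly decreasing):
  μ^(1)=1; μ^(2)=1/2; μ^(3)=-2

((0, 0, 1, 0, 0, 0); (1, 1, 1, 1, 1, 1); (0, 0, 0, 2, 0, 0))


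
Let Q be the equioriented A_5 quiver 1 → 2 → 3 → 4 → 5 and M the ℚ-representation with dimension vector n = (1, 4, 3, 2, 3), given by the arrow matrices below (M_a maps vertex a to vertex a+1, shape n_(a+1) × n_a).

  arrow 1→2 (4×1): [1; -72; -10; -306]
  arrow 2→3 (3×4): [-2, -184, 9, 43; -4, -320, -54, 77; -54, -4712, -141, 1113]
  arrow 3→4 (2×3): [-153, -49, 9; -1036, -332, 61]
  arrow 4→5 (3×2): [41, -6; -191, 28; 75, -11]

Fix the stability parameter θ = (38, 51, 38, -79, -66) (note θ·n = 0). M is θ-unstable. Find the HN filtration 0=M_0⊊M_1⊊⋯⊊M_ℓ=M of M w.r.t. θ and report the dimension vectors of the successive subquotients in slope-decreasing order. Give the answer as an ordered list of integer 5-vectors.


Via rank(M_{q-1}∘⋯∘M_p): M ≅ I[1,5], I[2,2]^2, I[2,5], I[3,3], I[5,5].
μ_θ-semistable layers: μ^(1)=51; μ^(2)=38; μ^(3)=-18/5; μ^(4)=-14; μ^(5)=-66

((0, 2, 0, 0, 0); (0, 0, 1, 0, 0); (1, 1, 1, 1, 1); (0, 1, 1, 1, 1); (0, 0, 0, 0, 1))


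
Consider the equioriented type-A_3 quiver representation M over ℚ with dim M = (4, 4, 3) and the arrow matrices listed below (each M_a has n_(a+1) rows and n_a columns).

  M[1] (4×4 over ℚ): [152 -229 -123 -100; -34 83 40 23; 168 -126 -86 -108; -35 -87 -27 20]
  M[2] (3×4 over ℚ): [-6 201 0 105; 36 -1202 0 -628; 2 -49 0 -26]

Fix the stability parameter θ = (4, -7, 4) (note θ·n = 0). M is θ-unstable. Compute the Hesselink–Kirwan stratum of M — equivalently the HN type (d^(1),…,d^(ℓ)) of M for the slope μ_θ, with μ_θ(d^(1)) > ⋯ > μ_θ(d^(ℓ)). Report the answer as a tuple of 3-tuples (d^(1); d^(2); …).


Via rank(M_{q-1}∘⋯∘M_p): M ≅ I[1,1], I[1,2], I[1,3]^2, I[2,2], I[3,3].
μ_θ-semistable layers: μ^(1)=4; μ^(2)=-3/2; μ^(3)=-7

((1, 0, 3); (3, 3, 0); (0, 1, 0))


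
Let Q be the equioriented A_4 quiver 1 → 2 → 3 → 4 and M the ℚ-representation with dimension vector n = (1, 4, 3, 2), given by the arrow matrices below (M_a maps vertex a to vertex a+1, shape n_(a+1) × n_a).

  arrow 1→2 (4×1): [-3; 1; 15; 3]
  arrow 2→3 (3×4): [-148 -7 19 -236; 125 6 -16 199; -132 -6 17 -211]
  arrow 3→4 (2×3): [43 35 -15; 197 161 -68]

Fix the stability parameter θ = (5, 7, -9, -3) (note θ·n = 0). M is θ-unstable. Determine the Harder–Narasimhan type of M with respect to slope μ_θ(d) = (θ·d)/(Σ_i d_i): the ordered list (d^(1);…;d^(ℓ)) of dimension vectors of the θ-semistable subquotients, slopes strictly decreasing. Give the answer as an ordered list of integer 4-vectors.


Via rank(M_{q-1}∘⋯∘M_p): M ≅ I[1,4], I[2,2], I[2,3], I[2,4].
μ_θ-semistable layers: μ^(1)=7; μ^(2)=0; μ^(3)=-1; μ^(4)=-5/3

((0, 1, 0, 0); (1, 1, 1, 1); (0, 1, 1, 0); (0, 1, 1, 1))


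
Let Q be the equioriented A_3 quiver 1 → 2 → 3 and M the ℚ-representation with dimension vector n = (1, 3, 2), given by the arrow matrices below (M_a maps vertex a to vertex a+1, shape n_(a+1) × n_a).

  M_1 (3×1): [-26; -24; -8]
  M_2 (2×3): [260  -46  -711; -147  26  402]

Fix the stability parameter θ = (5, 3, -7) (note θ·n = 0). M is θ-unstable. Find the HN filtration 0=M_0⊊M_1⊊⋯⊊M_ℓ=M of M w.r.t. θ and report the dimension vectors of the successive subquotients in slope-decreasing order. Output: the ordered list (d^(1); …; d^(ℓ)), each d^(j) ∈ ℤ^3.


Via rank(M_{q-1}∘⋯∘M_p): M ≅ I[1,3], I[2,2], I[2,3].
μ_θ-semistable layers: μ^(1)=3; μ^(2)=1/3; μ^(3)=-2

((0, 1, 0); (1, 1, 1); (0, 1, 1))


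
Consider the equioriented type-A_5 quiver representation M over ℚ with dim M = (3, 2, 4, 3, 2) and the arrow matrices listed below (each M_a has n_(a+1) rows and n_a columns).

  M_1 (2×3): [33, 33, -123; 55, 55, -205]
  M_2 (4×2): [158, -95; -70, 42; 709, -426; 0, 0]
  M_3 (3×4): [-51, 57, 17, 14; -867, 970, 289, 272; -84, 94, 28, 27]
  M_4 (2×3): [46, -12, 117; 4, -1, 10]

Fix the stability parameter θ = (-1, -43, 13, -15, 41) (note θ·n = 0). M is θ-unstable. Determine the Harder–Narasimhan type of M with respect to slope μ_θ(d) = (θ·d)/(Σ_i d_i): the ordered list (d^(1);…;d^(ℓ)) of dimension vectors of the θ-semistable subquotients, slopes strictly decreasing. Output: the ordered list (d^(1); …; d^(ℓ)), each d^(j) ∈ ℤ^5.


Interval decomposition of M: I[1,1]^2, I[1,3], I[2,5], I[3,4], I[3,5].
HN type (ℓ=5): μ^(1)=41; μ^(2)=13; μ^(3)=-1; μ^(4)=-22; μ^(5)=-43

((0, 0, 0, 0, 2); (0, 0, 1, 0, 0); (2, 0, 3, 3, 0); (1, 1, 0, 0, 0); (0, 1, 0, 0, 0))


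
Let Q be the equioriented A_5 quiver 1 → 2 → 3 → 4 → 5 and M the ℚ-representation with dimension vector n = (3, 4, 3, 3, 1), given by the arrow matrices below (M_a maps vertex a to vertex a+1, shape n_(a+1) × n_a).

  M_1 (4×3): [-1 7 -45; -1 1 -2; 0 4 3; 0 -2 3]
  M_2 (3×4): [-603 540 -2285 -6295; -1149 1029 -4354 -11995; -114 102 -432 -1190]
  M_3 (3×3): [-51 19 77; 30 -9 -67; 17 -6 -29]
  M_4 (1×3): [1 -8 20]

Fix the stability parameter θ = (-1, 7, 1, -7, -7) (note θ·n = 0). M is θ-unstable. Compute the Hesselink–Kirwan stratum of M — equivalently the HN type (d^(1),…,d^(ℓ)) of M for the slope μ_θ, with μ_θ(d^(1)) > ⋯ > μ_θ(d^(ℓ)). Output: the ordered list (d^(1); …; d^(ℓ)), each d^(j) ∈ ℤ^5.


Interval decomposition of M: I[1,2]^2, I[1,5], I[2,4], I[3,4].
HN type (ℓ=5): μ^(1)=7; μ^(2)=1/3; μ^(3)=-1; μ^(4)=-7/5; μ^(5)=-3

((0, 2, 0, 0, 0); (0, 1, 1, 1, 0); (2, 0, 0, 0, 0); (1, 1, 1, 1, 1); (0, 0, 1, 1, 0))


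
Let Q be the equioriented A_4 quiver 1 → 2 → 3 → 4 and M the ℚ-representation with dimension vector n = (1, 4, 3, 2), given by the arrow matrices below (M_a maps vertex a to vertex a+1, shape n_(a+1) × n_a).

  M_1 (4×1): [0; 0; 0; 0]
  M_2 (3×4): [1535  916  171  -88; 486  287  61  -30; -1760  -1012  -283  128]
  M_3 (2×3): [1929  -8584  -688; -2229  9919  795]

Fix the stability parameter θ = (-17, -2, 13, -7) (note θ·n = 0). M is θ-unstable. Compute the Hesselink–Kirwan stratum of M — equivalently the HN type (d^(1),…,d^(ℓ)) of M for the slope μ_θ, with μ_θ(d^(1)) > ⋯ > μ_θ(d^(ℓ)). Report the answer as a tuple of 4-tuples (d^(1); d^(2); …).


Via rank(M_{q-1}∘⋯∘M_p): M ≅ I[1,1], I[2,2], I[2,3], I[2,4]^2.
μ_θ-semistable layers: μ^(1)=13; μ^(2)=3; μ^(3)=-2; μ^(4)=-17

((0, 0, 1, 0); (0, 0, 2, 2); (0, 4, 0, 0); (1, 0, 0, 0))


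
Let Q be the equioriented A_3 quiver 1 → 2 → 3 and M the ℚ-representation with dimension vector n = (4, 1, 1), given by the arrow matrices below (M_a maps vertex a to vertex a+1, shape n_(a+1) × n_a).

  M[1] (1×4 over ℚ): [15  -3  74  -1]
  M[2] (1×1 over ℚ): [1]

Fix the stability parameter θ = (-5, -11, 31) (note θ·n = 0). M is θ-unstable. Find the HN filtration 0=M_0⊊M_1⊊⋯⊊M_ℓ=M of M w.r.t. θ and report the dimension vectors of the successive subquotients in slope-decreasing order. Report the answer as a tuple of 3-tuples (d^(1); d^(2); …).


Interval decomposition of M: I[1,1]^3, I[1,3].
HN type (ℓ=3): μ^(1)=31; μ^(2)=-5; μ^(3)=-8

((0, 0, 1); (3, 0, 0); (1, 1, 0))


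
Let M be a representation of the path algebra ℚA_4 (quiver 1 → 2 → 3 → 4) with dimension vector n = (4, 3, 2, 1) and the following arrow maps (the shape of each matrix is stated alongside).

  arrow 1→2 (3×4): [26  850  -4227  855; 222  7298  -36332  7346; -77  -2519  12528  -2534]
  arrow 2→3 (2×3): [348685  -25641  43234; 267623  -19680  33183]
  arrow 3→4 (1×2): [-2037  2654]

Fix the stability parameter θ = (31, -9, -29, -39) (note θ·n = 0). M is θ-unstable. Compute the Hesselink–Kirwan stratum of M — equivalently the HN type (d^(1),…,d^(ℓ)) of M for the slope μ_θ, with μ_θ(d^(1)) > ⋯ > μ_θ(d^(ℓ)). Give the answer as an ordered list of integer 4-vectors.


Via rank(M_{q-1}∘⋯∘M_p): M ≅ I[1,1], I[1,2], I[1,3], I[1,4].
μ_θ-semistable layers: μ^(1)=31; μ^(2)=11; μ^(3)=-7/3; μ^(4)=-23/2

((1, 0, 0, 0); (1, 1, 0, 0); (1, 1, 1, 0); (1, 1, 1, 1))


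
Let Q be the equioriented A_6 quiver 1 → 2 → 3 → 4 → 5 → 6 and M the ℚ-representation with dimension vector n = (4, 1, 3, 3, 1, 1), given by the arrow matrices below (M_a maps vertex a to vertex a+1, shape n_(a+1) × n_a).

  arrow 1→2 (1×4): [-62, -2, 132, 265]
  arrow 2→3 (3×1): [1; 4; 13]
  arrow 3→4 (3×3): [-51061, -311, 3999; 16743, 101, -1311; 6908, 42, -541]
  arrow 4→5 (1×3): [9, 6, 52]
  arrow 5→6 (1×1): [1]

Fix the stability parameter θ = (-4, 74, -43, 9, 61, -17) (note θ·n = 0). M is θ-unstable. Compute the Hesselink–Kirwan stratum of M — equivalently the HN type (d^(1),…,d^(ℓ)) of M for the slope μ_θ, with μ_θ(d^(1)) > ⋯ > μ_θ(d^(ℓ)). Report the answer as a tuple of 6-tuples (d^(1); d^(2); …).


Barcode: M ≅ I[1,1]^3, I[1,6], I[3,4]^2. HN layers by μ_θ (5 steps, strictly decreasing):
  μ^(1)=22; μ^(2)=40/3; μ^(3)=9; μ^(4)=-4; μ^(5)=-43

((0, 0, 0, 0, 1, 1); (0, 1, 1, 1, 0, 0); (0, 0, 0, 2, 0, 0); (4, 0, 0, 0, 0, 0); (0, 0, 2, 0, 0, 0))


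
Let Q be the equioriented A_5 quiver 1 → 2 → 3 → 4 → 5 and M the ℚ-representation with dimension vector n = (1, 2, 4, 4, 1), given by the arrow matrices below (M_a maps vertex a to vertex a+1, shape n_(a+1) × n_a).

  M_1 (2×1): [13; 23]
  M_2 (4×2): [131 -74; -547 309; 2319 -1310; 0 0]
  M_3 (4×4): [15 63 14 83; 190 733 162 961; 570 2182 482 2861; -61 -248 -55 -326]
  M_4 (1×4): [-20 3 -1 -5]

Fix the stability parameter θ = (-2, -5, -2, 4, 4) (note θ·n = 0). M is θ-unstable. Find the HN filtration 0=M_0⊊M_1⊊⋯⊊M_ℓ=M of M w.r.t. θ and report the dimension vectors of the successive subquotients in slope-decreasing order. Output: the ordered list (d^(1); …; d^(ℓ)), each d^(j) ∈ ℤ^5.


Via rank(M_{q-1}∘⋯∘M_p): M ≅ I[1,4], I[2,5], I[3,4]^2.
μ_θ-semistable layers: μ^(1)=4; μ^(2)=-2; μ^(3)=-7/2; μ^(4)=-5

((0, 0, 0, 4, 1); (0, 0, 4, 0, 0); (1, 1, 0, 0, 0); (0, 1, 0, 0, 0))


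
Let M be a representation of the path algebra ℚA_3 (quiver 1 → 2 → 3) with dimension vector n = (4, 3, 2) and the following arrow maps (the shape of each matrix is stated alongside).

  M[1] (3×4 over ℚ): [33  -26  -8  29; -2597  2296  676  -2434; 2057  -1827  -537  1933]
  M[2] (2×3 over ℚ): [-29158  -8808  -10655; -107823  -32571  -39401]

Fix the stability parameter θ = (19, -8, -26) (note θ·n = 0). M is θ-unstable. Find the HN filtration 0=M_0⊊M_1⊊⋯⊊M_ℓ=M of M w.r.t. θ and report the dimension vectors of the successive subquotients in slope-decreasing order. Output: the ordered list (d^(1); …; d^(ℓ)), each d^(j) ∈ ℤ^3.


Interval decomposition of M: I[1,1], I[1,2], I[1,3]^2.
HN type (ℓ=3): μ^(1)=19; μ^(2)=11/2; μ^(3)=-5

((1, 0, 0); (1, 1, 0); (2, 2, 2))


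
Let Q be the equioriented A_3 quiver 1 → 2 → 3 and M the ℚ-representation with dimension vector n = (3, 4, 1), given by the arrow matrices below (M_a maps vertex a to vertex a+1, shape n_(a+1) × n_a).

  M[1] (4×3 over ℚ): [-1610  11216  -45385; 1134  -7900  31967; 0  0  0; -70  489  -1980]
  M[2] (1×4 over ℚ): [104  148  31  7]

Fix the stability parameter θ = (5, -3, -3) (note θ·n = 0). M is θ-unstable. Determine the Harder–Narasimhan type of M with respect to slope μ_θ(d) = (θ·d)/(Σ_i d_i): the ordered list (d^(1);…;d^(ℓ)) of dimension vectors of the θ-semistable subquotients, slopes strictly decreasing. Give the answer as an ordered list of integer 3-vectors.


Via rank(M_{q-1}∘⋯∘M_p): M ≅ I[1,1], I[1,2], I[1,3], I[2,2]^2.
μ_θ-semistable layers: μ^(1)=5; μ^(2)=1; μ^(3)=-1/3; μ^(4)=-3

((1, 0, 0); (1, 1, 0); (1, 1, 1); (0, 2, 0))


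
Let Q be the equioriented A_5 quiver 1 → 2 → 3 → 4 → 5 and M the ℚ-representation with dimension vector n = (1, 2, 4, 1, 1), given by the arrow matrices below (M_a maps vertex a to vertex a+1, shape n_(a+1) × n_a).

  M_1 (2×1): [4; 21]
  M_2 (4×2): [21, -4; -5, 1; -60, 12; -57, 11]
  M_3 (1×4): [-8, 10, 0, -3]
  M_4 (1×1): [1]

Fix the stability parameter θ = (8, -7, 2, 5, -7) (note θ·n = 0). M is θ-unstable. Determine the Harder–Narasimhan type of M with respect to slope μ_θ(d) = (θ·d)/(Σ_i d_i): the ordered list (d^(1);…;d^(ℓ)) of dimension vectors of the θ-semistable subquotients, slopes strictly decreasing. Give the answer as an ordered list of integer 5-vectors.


Via rank(M_{q-1}∘⋯∘M_p): M ≅ I[1,5], I[2,3], I[3,3]^2.
μ_θ-semistable layers: μ^(1)=2; μ^(2)=1/5; μ^(3)=-7

((0, 0, 3, 0, 0); (1, 1, 1, 1, 1); (0, 1, 0, 0, 0))


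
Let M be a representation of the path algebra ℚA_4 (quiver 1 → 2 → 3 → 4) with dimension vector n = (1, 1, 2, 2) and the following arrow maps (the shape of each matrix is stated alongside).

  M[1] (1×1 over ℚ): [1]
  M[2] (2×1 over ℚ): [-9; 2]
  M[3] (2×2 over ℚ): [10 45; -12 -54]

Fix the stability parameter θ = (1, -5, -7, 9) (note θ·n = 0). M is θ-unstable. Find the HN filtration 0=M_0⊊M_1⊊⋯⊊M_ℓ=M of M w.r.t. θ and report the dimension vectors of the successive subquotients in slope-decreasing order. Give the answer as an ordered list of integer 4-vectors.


Interval decomposition of M: I[1,3], I[3,4], I[4,4].
HN type (ℓ=3): μ^(1)=9; μ^(2)=-11/3; μ^(3)=-7

((0, 0, 0, 2); (1, 1, 1, 0); (0, 0, 1, 0))


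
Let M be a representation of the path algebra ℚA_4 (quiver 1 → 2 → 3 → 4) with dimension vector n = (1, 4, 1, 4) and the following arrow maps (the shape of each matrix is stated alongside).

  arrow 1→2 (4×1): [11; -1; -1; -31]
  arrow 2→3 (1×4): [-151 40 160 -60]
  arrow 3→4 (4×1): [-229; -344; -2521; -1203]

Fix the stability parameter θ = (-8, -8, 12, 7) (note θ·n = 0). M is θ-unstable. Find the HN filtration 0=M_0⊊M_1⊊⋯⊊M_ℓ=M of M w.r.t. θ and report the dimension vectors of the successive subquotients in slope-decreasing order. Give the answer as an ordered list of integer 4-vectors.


Barcode: M ≅ I[1,4], I[2,2]^3, I[4,4]^3. HN layers by μ_θ (3 steps, strictly decreasing):
  μ^(1)=19/2; μ^(2)=7; μ^(3)=-8

((0, 0, 1, 1); (0, 0, 0, 3); (1, 4, 0, 0))


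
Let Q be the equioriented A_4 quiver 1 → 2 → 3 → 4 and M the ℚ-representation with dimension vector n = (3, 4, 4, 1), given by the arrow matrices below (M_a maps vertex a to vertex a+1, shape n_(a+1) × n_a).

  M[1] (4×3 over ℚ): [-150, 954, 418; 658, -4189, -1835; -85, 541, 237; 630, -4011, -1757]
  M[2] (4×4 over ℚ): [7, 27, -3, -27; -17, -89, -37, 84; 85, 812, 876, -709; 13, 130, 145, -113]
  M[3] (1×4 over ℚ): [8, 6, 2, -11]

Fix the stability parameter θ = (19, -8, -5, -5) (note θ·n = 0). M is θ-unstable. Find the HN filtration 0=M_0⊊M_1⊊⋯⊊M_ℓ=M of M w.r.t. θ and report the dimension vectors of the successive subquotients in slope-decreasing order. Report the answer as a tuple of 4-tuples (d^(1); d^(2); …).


Via rank(M_{q-1}∘⋯∘M_p): M ≅ I[1,1], I[1,3], I[1,4], I[2,3]^2.
μ_θ-semistable layers: μ^(1)=19; μ^(2)=2; μ^(3)=1/4; μ^(4)=-5; μ^(5)=-8

((1, 0, 0, 0); (1, 1, 1, 0); (1, 1, 1, 1); (0, 0, 2, 0); (0, 2, 0, 0))


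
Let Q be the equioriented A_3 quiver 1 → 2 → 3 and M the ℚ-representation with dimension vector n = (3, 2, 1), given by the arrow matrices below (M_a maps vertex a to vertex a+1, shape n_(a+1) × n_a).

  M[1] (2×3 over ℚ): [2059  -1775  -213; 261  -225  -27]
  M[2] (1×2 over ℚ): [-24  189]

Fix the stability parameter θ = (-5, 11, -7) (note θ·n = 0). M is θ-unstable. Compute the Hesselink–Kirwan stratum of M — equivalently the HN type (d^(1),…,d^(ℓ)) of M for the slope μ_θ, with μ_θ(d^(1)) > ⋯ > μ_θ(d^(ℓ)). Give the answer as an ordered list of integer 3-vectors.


Via rank(M_{q-1}∘⋯∘M_p): M ≅ I[1,1]^2, I[1,3], I[2,2].
μ_θ-semistable layers: μ^(1)=11; μ^(2)=2; μ^(3)=-5

((0, 1, 0); (0, 1, 1); (3, 0, 0))


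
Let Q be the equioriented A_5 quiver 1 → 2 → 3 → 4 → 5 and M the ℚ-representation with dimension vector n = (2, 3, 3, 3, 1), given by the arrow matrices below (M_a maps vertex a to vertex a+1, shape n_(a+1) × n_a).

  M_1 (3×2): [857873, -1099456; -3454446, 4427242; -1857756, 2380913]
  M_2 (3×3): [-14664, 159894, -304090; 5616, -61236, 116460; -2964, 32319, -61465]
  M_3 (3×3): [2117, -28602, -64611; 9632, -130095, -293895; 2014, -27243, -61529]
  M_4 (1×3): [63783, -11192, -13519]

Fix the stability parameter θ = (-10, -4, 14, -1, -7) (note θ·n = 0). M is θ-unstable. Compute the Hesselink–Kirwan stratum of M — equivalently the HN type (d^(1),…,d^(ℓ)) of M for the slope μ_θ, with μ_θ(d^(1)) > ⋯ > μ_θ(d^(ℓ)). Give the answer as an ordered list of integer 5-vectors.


Interval decomposition of M: I[1,2], I[1,4], I[2,2], I[3,3], I[3,5], I[4,4].
HN type (ℓ=6): μ^(1)=14; μ^(2)=13/2; μ^(3)=2; μ^(4)=-1; μ^(5)=-4; μ^(6)=-10

((0, 0, 1, 0, 0); (0, 0, 1, 1, 0); (0, 0, 1, 1, 1); (0, 0, 0, 1, 0); (0, 3, 0, 0, 0); (2, 0, 0, 0, 0))


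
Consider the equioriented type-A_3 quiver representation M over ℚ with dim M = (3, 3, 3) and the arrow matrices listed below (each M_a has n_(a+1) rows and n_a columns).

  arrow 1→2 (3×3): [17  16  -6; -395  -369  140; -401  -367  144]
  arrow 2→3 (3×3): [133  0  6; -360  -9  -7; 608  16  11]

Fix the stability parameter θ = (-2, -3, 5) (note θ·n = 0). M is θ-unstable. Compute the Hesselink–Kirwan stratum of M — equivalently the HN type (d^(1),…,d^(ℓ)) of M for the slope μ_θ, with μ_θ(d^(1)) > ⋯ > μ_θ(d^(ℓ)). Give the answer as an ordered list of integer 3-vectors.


Via rank(M_{q-1}∘⋯∘M_p): M ≅ I[1,3]^3.
μ_θ-semistable layers: μ^(1)=5; μ^(2)=-5/2

((0, 0, 3); (3, 3, 0))


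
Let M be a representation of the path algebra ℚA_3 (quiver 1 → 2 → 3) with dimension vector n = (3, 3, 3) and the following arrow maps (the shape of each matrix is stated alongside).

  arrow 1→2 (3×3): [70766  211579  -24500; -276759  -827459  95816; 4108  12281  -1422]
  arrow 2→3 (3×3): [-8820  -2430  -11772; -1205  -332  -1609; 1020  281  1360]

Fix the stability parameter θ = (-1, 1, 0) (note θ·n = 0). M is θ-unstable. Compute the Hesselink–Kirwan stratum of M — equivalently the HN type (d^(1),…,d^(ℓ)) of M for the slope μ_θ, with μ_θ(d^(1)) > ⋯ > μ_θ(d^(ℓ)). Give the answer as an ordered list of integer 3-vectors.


Interval decomposition of M: I[1,2], I[1,3]^2, I[3,3].
HN type (ℓ=4): μ^(1)=1; μ^(2)=1/2; μ^(3)=0; μ^(4)=-1

((0, 1, 0); (0, 2, 2); (0, 0, 1); (3, 0, 0))


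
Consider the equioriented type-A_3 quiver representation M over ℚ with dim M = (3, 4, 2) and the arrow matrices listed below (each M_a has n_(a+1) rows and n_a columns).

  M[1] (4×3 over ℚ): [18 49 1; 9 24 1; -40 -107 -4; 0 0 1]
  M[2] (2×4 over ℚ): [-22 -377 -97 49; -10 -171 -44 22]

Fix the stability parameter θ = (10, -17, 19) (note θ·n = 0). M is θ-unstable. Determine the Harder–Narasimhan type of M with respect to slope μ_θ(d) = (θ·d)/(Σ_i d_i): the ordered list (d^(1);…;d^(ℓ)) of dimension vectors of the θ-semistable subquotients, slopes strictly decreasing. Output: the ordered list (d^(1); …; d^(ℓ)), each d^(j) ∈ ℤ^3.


Interval decomposition of M: I[1,2], I[1,3]^2, I[2,2].
HN type (ℓ=3): μ^(1)=19; μ^(2)=-7/2; μ^(3)=-17

((0, 0, 2); (3, 3, 0); (0, 1, 0))
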